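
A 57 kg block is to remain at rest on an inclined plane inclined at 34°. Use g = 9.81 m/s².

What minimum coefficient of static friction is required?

μ_s,min ≈ 0.675

At the slip threshold m g sin θ = μ_s m g cos θ, so μ_s,min = tan θ.
μ_s,min = tan 34° = 0.675.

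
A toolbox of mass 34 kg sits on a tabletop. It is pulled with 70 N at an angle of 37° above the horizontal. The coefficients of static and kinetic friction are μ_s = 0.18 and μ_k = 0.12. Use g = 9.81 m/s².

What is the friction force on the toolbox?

f ≈ 35 N

The vertical component of P reduces the normal force: N = m g − P sin α = 333.5 − 42.13 = 291.4 N.
The horizontal driving force is P cos α = 55.9 N, so equilibrium needs friction f = 55.9 N.
μ_s N = 0.18 × 291.4 = 52.45 N.
55.9 > 52.45 N → the toolbox slides; f = μ_k N = 0.12×291.4 = 35 N.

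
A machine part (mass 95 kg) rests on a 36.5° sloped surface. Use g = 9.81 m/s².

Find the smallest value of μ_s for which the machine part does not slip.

At the slip threshold m g sin θ = μ_s m g cos θ, so μ_s,min = tan θ.
μ_s,min = tan 36.5° = 0.74.

μ_s,min ≈ 0.74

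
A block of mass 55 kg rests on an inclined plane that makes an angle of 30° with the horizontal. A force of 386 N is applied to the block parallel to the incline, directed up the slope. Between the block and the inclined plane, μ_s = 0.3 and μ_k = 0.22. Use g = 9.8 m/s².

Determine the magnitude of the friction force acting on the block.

The normal reaction is N = m g cos θ = 466.8 N.
For equilibrium along the incline the friction force must supply f = m g sin θ − P = 269.5 − 386 = -116.5 N (positive meaning up-slope).
Maximum static friction available: μ_s N = 0.3 × 466.8 = 140 N.
Since |-116.5| ≤ 140 N, no slip — friction simply equals what equilibrium demands.

f ≈ 117 N (down the incline)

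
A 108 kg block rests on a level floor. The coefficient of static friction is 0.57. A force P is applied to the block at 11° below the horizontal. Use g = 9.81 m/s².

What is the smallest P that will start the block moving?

P ≈ 692 N

N = m g + P sin α (the push presses the block into the level floor).
At impending slip, P cos α = μ_s N = μ_s (m g + P sin α).
Solving: P (cos α − μ_s sin α) = μ_s m g → P = 0.57×1060/(cos 11° − 0.57 sin 11°) = 604/0.8729 = 692 N.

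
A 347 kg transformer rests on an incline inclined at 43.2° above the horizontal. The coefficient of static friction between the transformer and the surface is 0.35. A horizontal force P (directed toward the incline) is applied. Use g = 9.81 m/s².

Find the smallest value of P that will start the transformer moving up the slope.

At impending motion up the slope, friction acts down-slope at its limit: f = μ_s N.
Perpendicular to the incline: N = m g cos θ + P sin θ.
Along the incline: P cos θ = m g sin θ + μ_s N = m g sin θ + μ_s (m g cos θ + P sin θ).
Solving, P (cos θ − μ_s sin θ) = m g (sin θ + μ_s cos θ), so P = 347×9.81×(sin 43.2° + 0.35 cos 43.2°)/(cos 43.2° − 0.35 sin 43.2°) = 3400×0.9397/0.4894 = 6540 N.

P ≈ 6540 N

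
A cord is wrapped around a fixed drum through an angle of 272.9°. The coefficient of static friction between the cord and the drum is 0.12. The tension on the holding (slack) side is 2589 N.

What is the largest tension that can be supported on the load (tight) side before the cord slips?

At impending slip the capstan equation gives T₂/T₁ = e^{μβ} with β in radians.
β = 272.9° × π/180 = 4.763 rad.
e^{μβ} = e^{0.12×4.763} = 1.771.
T₂ = T₁ · e^{μβ} = 2589 × 1.771 = 4590 N.

T_max ≈ 4590 N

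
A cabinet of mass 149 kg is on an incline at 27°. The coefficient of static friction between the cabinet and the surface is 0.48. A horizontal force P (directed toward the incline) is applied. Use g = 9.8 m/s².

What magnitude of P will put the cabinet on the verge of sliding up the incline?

P ≈ 1910 N

At impending motion up the slope, friction acts down-slope at its limit: f = μ_s N.
Perpendicular to the incline: N = m g cos θ + P sin θ.
Along the incline: P cos θ = m g sin θ + μ_s N = m g sin θ + μ_s (m g cos θ + P sin θ).
Solving, P (cos θ − μ_s sin θ) = m g (sin θ + μ_s cos θ), so P = 149×9.8×(sin 27° + 0.48 cos 27°)/(cos 27° − 0.48 sin 27°) = 1460×0.8817/0.6731 = 1910 N.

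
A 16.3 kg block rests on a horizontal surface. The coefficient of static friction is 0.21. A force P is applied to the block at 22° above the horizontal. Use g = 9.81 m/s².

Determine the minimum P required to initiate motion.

P ≈ 33.4 N

N = m g − P sin α (the pull lifts the block).
At impending slip, P cos α = μ_s N = μ_s (m g − P sin α).
Solving: P (cos α + μ_s sin α) = μ_s m g → P = 0.21×160/(cos 22° + 0.21 sin 22°) = 33.6/1.006 = 33.4 N.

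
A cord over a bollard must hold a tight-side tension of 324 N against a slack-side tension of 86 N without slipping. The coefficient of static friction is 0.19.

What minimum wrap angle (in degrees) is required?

T₂/T₁ = e^{μβ} → β = ln(T₂/T₁)/μ.
β = ln(324/86)/0.19 = 1.326/0.19 = 6.981 rad.
In degrees: β = 6.981 × 180/π = 400°.

β_min ≈ 400°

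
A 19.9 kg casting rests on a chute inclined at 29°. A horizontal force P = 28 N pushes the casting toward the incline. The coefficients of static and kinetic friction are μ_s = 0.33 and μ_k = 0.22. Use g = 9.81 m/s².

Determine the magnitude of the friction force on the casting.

The horizontal push has a component P sin θ into the surface, so N = m g cos θ + P sin θ = 170.7 + 13.57 = 184.3 N.
Along the incline, the net driving force (taking up-slope positive) is P cos θ − m g sin θ = 24.49 − 94.64 = -70.15 N, so equilibrium requires friction f = 70.15 N (up-slope).
The limit of static friction is μ_s N = 60.82 N.
|f_req| = 70.15 > 60.82 N → the casting slides down the incline; f = μ_k N = 0.22 × 184.3 = 40.5 N.

f ≈ 40.5 N (up the incline)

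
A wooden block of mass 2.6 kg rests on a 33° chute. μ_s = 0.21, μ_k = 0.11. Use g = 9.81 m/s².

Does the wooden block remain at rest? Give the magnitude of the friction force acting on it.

N = m g cos θ = 21.4 N.
Down-slope weight component: m g sin θ = 13.9 N.
μ_s N = 4.49 N.
13.9 > 4.49 N, so it slides; kinetic friction f = μ_k N = 0.11×21.4 = 2.35 N.

f ≈ 2.35 N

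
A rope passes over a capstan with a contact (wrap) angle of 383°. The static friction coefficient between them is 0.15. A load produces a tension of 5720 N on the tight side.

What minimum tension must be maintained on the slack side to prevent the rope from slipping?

Capstan equation at impending slip: T_tight/T_slack = e^{μβ}.
β = 383° = 6.685 rad; e^{μβ} = e^{0.15×6.685} = 2.726.
T_slack = T_tight / e^{μβ} = 5720 / 2.726 = 2100 N.

T_min ≈ 2100 N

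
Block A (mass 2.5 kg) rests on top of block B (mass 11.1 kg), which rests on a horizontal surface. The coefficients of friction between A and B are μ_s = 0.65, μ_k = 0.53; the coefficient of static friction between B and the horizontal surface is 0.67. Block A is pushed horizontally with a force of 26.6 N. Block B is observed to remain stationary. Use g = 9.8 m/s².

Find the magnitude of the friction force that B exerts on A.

f ≈ 13 N

The normal force B exerts on A is simply A's weight, N₁ = 24.5 N.
Maximum static friction on A from B: μ_s N₁ = 0.65×24.5 = 15.93 N.
P = 26.6 N exceeds that limit, so A slips over B and the interface friction becomes kinetic: f₁ = μ_k N₁ = 0.53×24.5 = 13 N.
By Newton's third law B feels 13 N forward from A. With B stationary, the floor's static friction on B balances it: f₂ = 13 N (well within μ_s(m_A+m_B)g = 89.3 N).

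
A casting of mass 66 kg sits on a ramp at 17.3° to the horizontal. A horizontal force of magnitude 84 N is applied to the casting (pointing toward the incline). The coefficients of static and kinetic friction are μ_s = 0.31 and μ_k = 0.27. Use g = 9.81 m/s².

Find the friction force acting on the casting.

The horizontal push has a component P sin θ into the surface, so N = m g cos θ + P sin θ = 618.2 + 24.98 = 643.1 N.
Parallel to the incline: P cos θ − m g sin θ = 80.2 − 192.5 = -112.3 N; the friction needed to balance this is 112.3 N acting up the slope.
Maximum static friction: μ_s N = 0.31 × 643.1 = 199.4 N.
|f_req| = 112.3 ≤ 199.4 N → the casting is in equilibrium; friction equals the required value.

f ≈ 112 N (up the incline)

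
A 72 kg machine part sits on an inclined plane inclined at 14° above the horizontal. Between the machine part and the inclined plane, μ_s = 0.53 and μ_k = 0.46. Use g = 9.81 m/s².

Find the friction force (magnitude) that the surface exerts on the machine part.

f ≈ 171 N (up the incline)

Normal force: N = m g cos θ = 72 × 9.81 × cos 14° = 685.3 N.
Along the slope the weight component is m g sin θ = 170.9 N; friction must supply exactly this, acting up-slope.
Static friction can supply at most μ_s N = 363.2 N.
Since |170.9| ≤ 363.2 N, no slip — friction simply equals what equilibrium demands.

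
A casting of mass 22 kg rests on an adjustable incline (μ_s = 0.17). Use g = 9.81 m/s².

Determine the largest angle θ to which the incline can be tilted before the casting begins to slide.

θ_max ≈ 9.65°

At the slip threshold, m g sin θ = μ_s · m g cos θ, so tan θ = μ_s.
θ_max = arctan(0.17) = 9.65°.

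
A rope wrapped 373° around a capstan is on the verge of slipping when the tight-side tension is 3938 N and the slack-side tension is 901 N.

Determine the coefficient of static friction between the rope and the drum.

μ ≈ 0.227

T₂/T₁ = e^{μβ} → μ = ln(T₂/T₁)/β.
β = 373° = 6.51 rad.
μ = ln(3938/901)/6.51 = ln(4.371)/6.51 = 0.227.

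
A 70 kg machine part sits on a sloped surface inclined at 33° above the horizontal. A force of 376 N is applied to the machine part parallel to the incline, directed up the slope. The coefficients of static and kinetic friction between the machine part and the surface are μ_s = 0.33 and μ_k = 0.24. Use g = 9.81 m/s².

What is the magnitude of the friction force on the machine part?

Normal force: N = m g cos θ = 70 × 9.81 × cos 33° = 575.9 N.
The friction needed for equilibrium is m g sin θ − P = 374 − 376 = -1.996 N, measured positive up-slope.
Static friction can supply at most μ_s N = 190.1 N.
Since |-1.996| ≤ 190.1 N, the machine part remains in static equilibrium and friction takes exactly the required value.

f ≈ 2 N (down the incline)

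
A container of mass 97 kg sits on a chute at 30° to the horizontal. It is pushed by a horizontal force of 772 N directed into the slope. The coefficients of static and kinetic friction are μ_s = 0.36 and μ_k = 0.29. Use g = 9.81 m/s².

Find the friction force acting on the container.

f ≈ 193 N (down the incline)

The horizontal push has a component P sin θ into the surface, so N = m g cos θ + P sin θ = 824.1 + 386 = 1210 N.
Parallel to the incline: P cos θ − m g sin θ = 668.6 − 475.8 = 192.8 N; the friction needed to balance this is 192.8 N acting down the slope.
Maximum static friction: μ_s N = 0.36 × 1210 = 435.6 N.
|f_req| = 192.8 ≤ 435.6 N → the container is in equilibrium; friction equals the required value.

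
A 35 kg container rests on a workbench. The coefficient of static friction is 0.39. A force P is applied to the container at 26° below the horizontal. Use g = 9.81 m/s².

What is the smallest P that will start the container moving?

N = m g + P sin α (the push presses the container into the workbench).
At impending slip, P cos α = μ_s N = μ_s (m g + P sin α).
Solving: P (cos α − μ_s sin α) = μ_s m g → P = 0.39×343/(cos 26° − 0.39 sin 26°) = 134/0.7278 = 184 N.

P ≈ 184 N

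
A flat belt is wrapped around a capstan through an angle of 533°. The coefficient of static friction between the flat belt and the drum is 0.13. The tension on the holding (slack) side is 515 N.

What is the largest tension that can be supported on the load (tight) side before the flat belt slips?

At impending slip the capstan equation gives T₂/T₁ = e^{μβ} with β in radians.
β = 533° × π/180 = 9.303 rad.
e^{μβ} = e^{0.13×9.303} = 3.351.
T₂ = T₁ · e^{μβ} = 515 × 3.351 = 1730 N.

T_max ≈ 1730 N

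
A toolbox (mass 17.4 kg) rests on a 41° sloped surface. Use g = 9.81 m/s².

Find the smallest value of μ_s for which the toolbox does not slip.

At the slip threshold m g sin θ = μ_s m g cos θ, so μ_s,min = tan θ.
μ_s,min = tan 41° = 0.869.

μ_s,min ≈ 0.869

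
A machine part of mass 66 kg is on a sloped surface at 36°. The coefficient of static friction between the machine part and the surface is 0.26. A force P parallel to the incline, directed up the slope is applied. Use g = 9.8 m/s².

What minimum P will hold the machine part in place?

P_min ≈ 244 N

The machine part tends to slide down (tan θ > μ_s), so at the point of impending slip friction acts up-slope at its limit: f = μ_s N.
P is parallel to the surface, so N = m g cos θ = 523 N.
Along the incline: P + μ_s N = m g sin θ, so P = 380 − 0.26×523 = 244 N.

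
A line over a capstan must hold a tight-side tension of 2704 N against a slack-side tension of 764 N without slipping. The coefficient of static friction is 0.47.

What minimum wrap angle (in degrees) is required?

β_min ≈ 154°

T₂/T₁ = e^{μβ} → β = ln(T₂/T₁)/μ.
β = ln(2704/764)/0.47 = 1.264/0.47 = 2.689 rad.
In degrees: β = 2.689 × 180/π = 154°.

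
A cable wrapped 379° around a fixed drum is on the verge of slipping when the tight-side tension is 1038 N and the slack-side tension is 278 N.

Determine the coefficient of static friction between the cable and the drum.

T₂/T₁ = e^{μβ} → μ = ln(T₂/T₁)/β.
β = 379° = 6.615 rad.
μ = ln(1038/278)/6.615 = ln(3.734)/6.615 = 0.199.

μ ≈ 0.199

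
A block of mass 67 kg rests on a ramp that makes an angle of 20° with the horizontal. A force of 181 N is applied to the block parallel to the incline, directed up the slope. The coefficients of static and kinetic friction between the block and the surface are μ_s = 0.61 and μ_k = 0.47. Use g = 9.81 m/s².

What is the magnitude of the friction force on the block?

Normal force: N = m g cos θ = 67 × 9.81 × cos 20° = 617.6 N.
For equilibrium along the incline the friction force must supply f = m g sin θ − P = 224.8 − 181 = 43.8 N (positive meaning up-slope).
Maximum static friction available: μ_s N = 0.61 × 617.6 = 376.8 N.
Since |43.8| ≤ 376.8 N, the block remains in static equilibrium and friction takes exactly the required value.

f ≈ 43.8 N (up the incline)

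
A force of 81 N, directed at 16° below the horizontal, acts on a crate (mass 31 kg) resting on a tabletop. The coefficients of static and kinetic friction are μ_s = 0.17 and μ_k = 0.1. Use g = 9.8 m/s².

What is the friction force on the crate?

The vertical component of P adds to the normal force: N = m g + P sin α = 303.8 + 22.33 = 326.1 N.
For equilibrium, f = P cos α = 81×cos 16° = 77.86 N.
The static-friction limit is μ_s N = 55.44 N.
The required friction exceeds μ_s N, so the crate moves and f = μ_k N = 32.6 N.

f ≈ 32.6 N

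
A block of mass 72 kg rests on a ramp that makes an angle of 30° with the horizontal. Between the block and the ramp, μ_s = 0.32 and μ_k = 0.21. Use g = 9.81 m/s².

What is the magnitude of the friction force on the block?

Perpendicular to the surface, N = m g cos θ = 72·9.81·cos 30° = 611.7 N.
For equilibrium along the incline, friction must balance the weight component: f = m g sin θ = 353.2 N up the slope.
Maximum static friction available: μ_s N = 0.32 × 611.7 = 195.7 N.
Since |353.2| > 195.7 N, static friction cannot hold it; the block slides down the incline and kinetic friction applies: f = μ_k N = 0.21 × 611.7 = 128 N.

f ≈ 128 N (up the incline)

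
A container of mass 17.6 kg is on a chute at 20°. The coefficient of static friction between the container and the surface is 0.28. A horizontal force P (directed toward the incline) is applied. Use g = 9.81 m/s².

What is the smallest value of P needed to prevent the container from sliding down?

The container tends to slide down (tan θ > μ_s), so at the point of impending slip friction acts up-slope at its limit: f = μ_s N.
Perpendicular to the incline: N = m g cos θ + P sin θ.
Along the incline: P cos θ + μ_s N = m g sin θ, i.e. P cos θ + μ_s (m g cos θ + P sin θ) = m g sin θ.
Solving, P (cos θ + μ_s sin θ) = m g (sin θ − μ_s cos θ), so P = 173×0.07891/1.035 = 13.2 N.

P_min ≈ 13.2 N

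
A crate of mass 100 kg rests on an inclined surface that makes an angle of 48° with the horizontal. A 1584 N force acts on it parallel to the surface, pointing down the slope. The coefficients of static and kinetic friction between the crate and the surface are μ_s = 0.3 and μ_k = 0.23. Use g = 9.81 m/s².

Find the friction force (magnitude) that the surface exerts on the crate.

The normal reaction is N = m g cos θ = 656.4 N.
The friction needed for equilibrium is m g sin θ + P = 729 + 1584 = 2313 N, measured positive up-slope.
Maximum static friction available: μ_s N = 0.3 × 656.4 = 196.9 N.
|2313| exceeds 196.9 N, so the crate slips down-slope; friction is kinetic, f = μ_k N = 0.23×656.4 = 151 N.

f ≈ 151 N (up the incline)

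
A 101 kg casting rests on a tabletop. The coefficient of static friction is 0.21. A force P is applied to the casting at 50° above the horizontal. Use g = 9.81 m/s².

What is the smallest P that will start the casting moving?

N = m g − P sin α (the pull lifts the casting).
At impending slip, P cos α = μ_s N = μ_s (m g − P sin α).
Solving: P (cos α + μ_s sin α) = μ_s m g → P = 0.21×991/(cos 50° + 0.21 sin 50°) = 208/0.8037 = 259 N.

P ≈ 259 N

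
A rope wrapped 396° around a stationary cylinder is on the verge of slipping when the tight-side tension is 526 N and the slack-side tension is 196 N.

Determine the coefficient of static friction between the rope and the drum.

T₂/T₁ = e^{μβ} → μ = ln(T₂/T₁)/β.
β = 396° = 6.912 rad.
μ = ln(526/196)/6.912 = ln(2.684)/6.912 = 0.143.

μ ≈ 0.143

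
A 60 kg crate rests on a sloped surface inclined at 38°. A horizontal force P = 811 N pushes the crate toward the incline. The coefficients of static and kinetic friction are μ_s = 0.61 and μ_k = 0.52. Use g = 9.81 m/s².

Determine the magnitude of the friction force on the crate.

The horizontal push has a component P sin θ into the surface, so N = m g cos θ + P sin θ = 463.8 + 499.3 = 963.1 N.
Along the incline, the net driving force (taking up-slope positive) is P cos θ − m g sin θ = 639.1 − 362.4 = 276.7 N, so equilibrium requires friction f = -276.7 N (down-slope).
Maximum static friction: μ_s N = 0.61 × 963.1 = 587.5 N.
|f_req| = 276.7 ≤ 587.5 N → the crate is in equilibrium; friction equals the required value.

f ≈ 277 N (down the incline)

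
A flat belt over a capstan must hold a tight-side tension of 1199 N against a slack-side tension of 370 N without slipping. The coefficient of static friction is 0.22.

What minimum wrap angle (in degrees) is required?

T₂/T₁ = e^{μβ} → β = ln(T₂/T₁)/μ.
β = ln(1199/370)/0.22 = 1.176/0.22 = 5.344 rad.
In degrees: β = 5.344 × 180/π = 306°.

β_min ≈ 306°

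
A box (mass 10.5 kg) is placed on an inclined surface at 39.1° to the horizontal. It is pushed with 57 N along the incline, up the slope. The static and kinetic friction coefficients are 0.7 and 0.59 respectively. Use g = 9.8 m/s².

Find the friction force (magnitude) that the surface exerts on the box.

f ≈ 7.9 N (up the incline)

Normal force: N = m g cos θ = 10.5 × 9.8 × cos 39.1° = 79.86 N.
The friction needed for equilibrium is m g sin θ − P = 64.9 − 57 = 7.897 N, measured positive up-slope.
Static friction can supply at most μ_s N = 55.9 N.
Since |7.897| ≤ 55.9 N, no slip — friction simply equals what equilibrium demands.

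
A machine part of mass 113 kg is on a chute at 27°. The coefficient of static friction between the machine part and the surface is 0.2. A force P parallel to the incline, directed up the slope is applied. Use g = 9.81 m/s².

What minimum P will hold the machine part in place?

P_min ≈ 306 N

The machine part tends to slide down (tan θ > μ_s), so at the point of impending slip friction acts up-slope at its limit: f = μ_s N.
P is parallel to the surface, so N = m g cos θ = 988 N.
Along the incline: P + μ_s N = m g sin θ, so P = 503 − 0.2×988 = 306 N.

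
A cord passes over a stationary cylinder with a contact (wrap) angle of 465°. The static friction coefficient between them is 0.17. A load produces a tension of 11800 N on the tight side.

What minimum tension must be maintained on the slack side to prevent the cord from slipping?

T_min ≈ 2970 N

Capstan equation at impending slip: T_tight/T_slack = e^{μβ}.
β = 465° = 8.116 rad; e^{μβ} = e^{0.17×8.116} = 3.974.
T_slack = T_tight / e^{μβ} = 11800 / 3.974 = 2970 N.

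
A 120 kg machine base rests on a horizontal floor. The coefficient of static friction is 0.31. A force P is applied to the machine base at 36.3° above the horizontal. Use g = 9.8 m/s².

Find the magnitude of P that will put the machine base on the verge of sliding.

P ≈ 368 N

N = m g − P sin α (the pull lifts the machine base).
At impending slip, P cos α = μ_s N = μ_s (m g − P sin α).
Solving: P (cos α + μ_s sin α) = μ_s m g → P = 0.31×1180/(cos 36.3° + 0.31 sin 36.3°) = 365/0.9895 = 368 N.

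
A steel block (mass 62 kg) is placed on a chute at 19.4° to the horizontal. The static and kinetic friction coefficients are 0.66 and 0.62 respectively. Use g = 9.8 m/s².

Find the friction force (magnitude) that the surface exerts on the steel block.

Normal force: N = m g cos θ = 62 × 9.8 × cos 19.4° = 573.1 N.
Along the slope the weight component is m g sin θ = 201.8 N; friction must supply exactly this, acting up-slope.
The static-friction ceiling is μ_s N = 0.66 × 573.1 = 378.2 N.
Since |201.8| ≤ 378.2 N, no slip — friction simply equals what equilibrium demands.

f ≈ 202 N (up the incline)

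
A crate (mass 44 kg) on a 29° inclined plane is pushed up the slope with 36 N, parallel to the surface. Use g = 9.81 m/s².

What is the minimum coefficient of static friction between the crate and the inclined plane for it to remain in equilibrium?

μ_s,min ≈ 0.459

N = m g cos θ = 377.5 N.
Friction must make up the shortfall along the incline: f = m g sin θ − P = 209.3 − 36 = 173.3 N.
At the threshold f = μ_s N, so μ_s,min = 173.3/377.5 = 0.459.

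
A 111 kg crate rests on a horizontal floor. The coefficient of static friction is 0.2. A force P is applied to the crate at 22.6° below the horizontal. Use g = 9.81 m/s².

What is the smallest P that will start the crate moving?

N = m g + P sin α (the push presses the crate into the horizontal floor).
At impending slip, P cos α = μ_s N = μ_s (m g + P sin α).
Solving: P (cos α − μ_s sin α) = μ_s m g → P = 0.2×1090/(cos 22.6° − 0.2 sin 22.6°) = 218/0.8464 = 257 N.

P ≈ 257 N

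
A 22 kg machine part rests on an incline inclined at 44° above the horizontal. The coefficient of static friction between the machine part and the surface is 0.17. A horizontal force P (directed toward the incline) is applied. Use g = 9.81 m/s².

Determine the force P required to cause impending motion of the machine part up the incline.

At impending motion up the slope, friction acts down-slope at its limit: f = μ_s N.
Perpendicular to the incline: N = m g cos θ + P sin θ.
Along the incline: P cos θ = m g sin θ + μ_s N = m g sin θ + μ_s (m g cos θ + P sin θ).
Solving, P (cos θ − μ_s sin θ) = m g (sin θ + μ_s cos θ), so P = 22×9.81×(sin 44° + 0.17 cos 44°)/(cos 44° − 0.17 sin 44°) = 216×0.8169/0.6012 = 293 N.

P ≈ 293 N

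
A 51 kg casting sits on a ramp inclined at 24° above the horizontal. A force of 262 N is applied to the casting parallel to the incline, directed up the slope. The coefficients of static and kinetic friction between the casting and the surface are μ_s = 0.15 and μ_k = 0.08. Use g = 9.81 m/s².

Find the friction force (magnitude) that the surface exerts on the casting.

The normal reaction is N = m g cos θ = 457.1 N.
For equilibrium along the incline the friction force must supply f = m g sin θ − P = 203.5 − 262 = -58.51 N (positive meaning up-slope).
Maximum static friction available: μ_s N = 0.15 × 457.1 = 68.56 N.
Since |-58.51| ≤ 68.56 N, the casting remains in static equilibrium and friction takes exactly the required value.

f ≈ 58.5 N (down the incline)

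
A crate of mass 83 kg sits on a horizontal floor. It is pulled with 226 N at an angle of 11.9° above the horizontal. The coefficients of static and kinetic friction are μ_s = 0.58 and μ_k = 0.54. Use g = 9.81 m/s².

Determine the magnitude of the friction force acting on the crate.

f ≈ 221 N

The vertical component of P reduces the normal force: N = m g − P sin α = 814.2 − 46.6 = 767.6 N.
For equilibrium, f = P cos α = 226×cos 11.9° = 221.1 N.
The static-friction limit is μ_s N = 445.2 N.
Since 221.1 N does not exceed the limit, the crate stays at rest and f = 221 N.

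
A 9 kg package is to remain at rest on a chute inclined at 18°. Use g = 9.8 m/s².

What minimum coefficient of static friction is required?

μ_s,min ≈ 0.325

At the slip threshold m g sin θ = μ_s m g cos θ, so μ_s,min = tan θ.
μ_s,min = tan 18° = 0.325.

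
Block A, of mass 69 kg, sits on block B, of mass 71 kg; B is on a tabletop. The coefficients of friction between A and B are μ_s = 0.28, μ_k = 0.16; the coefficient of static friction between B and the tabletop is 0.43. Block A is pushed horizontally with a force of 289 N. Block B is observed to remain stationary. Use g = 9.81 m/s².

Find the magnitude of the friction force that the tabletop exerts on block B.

f ≈ 108 N

Between the blocks, N₁ = m_A g = 676.9 N.
Maximum static friction on A from B: μ_s N₁ = 0.28×676.9 = 189.5 N.
Since P = 289 N > 189.5 N, A slides on B; the A–B friction is kinetic: f₁ = μ_k N₁ = 0.16×676.9 = 108 N.
By Newton's third law B feels 108 N forward from A. With B stationary, the floor's static friction on B balances it: f₂ = 108 N (well within μ_s(m_A+m_B)g = 590.6 N).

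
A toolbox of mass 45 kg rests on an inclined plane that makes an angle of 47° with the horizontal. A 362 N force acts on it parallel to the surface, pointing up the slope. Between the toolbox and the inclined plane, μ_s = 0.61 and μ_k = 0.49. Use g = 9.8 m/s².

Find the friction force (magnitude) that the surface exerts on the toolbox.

f ≈ 39.5 N (down the incline)

The normal reaction is N = m g cos θ = 300.8 N.
For equilibrium along the incline the friction force must supply f = m g sin θ − P = 322.5 − 362 = -39.47 N (positive meaning up-slope).
Static friction can supply at most μ_s N = 183.5 N.
Since |-39.47| ≤ 183.5 N, no slip — friction simply equals what equilibrium demands.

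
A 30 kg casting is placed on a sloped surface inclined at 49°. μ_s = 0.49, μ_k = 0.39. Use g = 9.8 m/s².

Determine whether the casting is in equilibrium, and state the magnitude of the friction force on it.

f ≈ 75.2 N

N = m g cos θ = 193 N.
Down-slope weight component: m g sin θ = 222 N.
μ_s N = 94.5 N.
222 > 94.5 N, so it slides; kinetic friction f = μ_k N = 0.39×193 = 75.2 N.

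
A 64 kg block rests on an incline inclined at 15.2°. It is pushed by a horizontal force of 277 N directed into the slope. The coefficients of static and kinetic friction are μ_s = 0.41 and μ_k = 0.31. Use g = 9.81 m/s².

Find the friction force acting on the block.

f ≈ 103 N (down the incline)

Resolve perpendicular to the incline: N = m g cos θ + P sin θ = 64×9.81×cos 15.2° + 277×sin 15.2° = 678.5 N.
Parallel to the incline: P cos θ − m g sin θ = 267.3 − 164.6 = 102.7 N; the friction needed to balance this is 102.7 N acting down the slope.
Maximum static friction: μ_s N = 0.41 × 678.5 = 278.2 N.
|f_req| = 102.7 ≤ 278.2 N → the block is in equilibrium; friction equals the required value.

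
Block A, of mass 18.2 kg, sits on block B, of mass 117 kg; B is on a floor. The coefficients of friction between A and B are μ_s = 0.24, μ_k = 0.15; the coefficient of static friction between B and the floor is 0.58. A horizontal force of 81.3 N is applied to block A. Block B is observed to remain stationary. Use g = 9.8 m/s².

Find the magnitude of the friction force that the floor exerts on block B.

f ≈ 26.8 N

The normal force B exerts on A is simply A's weight, N₁ = 178.4 N.
Maximum static friction on A from B: μ_s N₁ = 0.24×178.4 = 42.81 N.
P = 81.3 N exceeds that limit, so A slips over B and the interface friction becomes kinetic: f₁ = μ_k N₁ = 0.15×178.4 = 26.8 N.
By Newton's third law B feels 26.8 N forward from A. With B stationary, the floor's static friction on B balances it: f₂ = 26.8 N (well within μ_s(m_A+m_B)g = 768.5 N).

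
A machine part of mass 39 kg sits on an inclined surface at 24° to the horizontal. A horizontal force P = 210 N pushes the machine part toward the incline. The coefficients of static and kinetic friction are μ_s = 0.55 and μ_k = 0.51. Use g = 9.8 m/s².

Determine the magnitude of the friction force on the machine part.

Resolve perpendicular to the incline: N = m g cos θ + P sin θ = 39×9.8×cos 24° + 210×sin 24° = 434.6 N.
Along the incline, the net driving force (taking up-slope positive) is P cos θ − m g sin θ = 191.8 − 155.5 = 36.39 N, so equilibrium requires friction f = -36.39 N (down-slope).
The limit of static friction is μ_s N = 239 N.
|f_req| = 36.39 ≤ 239 N → the machine part is in equilibrium; friction equals the required value.

f ≈ 36.4 N (down the incline)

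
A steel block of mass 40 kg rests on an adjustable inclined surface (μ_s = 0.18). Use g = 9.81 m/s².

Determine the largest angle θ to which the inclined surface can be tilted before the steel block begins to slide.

θ_max ≈ 10.2°

At the slip threshold, m g sin θ = μ_s · m g cos θ, so tan θ = μ_s.
θ_max = arctan(0.18) = 10.2°.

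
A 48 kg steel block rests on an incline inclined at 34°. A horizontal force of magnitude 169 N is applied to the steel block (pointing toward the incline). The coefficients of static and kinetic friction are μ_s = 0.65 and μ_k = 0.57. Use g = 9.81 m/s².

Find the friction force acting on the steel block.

Resolve perpendicular to the incline: N = m g cos θ + P sin θ = 48×9.81×cos 34° + 169×sin 34° = 484.9 N.
Along the incline, the net driving force (taking up-slope positive) is P cos θ − m g sin θ = 140.1 − 263.3 = -123.2 N, so equilibrium requires friction f = 123.2 N (up-slope).
The limit of static friction is μ_s N = 315.2 N.
Since 123.2 N is within the 315.2 N limit, the steel block stays put and friction is exactly 123 N.

f ≈ 123 N (up the incline)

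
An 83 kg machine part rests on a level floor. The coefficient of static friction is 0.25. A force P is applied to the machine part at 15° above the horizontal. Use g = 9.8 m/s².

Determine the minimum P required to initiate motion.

P ≈ 197 N

N = m g − P sin α (the pull lifts the machine part).
At impending slip, P cos α = μ_s N = μ_s (m g − P sin α).
Solving: P (cos α + μ_s sin α) = μ_s m g → P = 0.25×813/(cos 15° + 0.25 sin 15°) = 203/1.031 = 197 N.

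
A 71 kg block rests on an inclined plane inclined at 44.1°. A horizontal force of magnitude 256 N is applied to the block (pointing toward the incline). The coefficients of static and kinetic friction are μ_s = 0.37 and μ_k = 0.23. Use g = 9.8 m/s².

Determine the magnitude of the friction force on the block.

f ≈ 156 N (up the incline)

The horizontal push has a component P sin θ into the surface, so N = m g cos θ + P sin θ = 499.7 + 178.2 = 677.8 N.
Along the incline, the net driving force (taking up-slope positive) is P cos θ − m g sin θ = 183.8 − 484.2 = -300.4 N, so equilibrium requires friction f = 300.4 N (up-slope).
The limit of static friction is μ_s N = 250.8 N.
The required 300.4 N exceeds the static limit, so the block slides down-slope and f = μ_k N = 0.23×677.8 = 156 N.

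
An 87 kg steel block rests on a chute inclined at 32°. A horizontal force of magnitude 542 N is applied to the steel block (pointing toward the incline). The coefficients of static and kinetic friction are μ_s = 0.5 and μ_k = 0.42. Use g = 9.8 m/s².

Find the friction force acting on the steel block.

The horizontal push has a component P sin θ into the surface, so N = m g cos θ + P sin θ = 723 + 287.2 = 1010 N.
Parallel to the incline: P cos θ − m g sin θ = 459.6 − 451.8 = 7.833 N; the friction needed to balance this is 7.833 N acting down the slope.
The limit of static friction is μ_s N = 505.1 N.
Since 7.833 N is within the 505.1 N limit, the steel block stays put and friction is exactly 7.83 N.

f ≈ 7.83 N (down the incline)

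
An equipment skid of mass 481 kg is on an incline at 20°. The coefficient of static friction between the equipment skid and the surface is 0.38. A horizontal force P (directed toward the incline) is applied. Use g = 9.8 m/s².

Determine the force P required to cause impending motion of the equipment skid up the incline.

At impending motion up the slope, friction acts down-slope at its limit: f = μ_s N.
Perpendicular to the incline: N = m g cos θ + P sin θ.
Along the incline: P cos θ = m g sin θ + μ_s N = m g sin θ + μ_s (m g cos θ + P sin θ).
Solving, P (cos θ − μ_s sin θ) = m g (sin θ + μ_s cos θ), so P = 481×9.8×(sin 20° + 0.38 cos 20°)/(cos 20° − 0.38 sin 20°) = 4710×0.6991/0.8097 = 4070 N.

P ≈ 4070 N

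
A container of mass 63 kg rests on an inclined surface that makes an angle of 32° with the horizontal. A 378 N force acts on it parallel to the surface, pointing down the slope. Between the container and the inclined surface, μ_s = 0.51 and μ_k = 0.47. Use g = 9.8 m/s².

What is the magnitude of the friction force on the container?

The normal reaction is N = m g cos θ = 523.6 N.
The friction needed for equilibrium is m g sin θ + P = 327.2 + 378 = 705.2 N, measured positive up-slope.
Static friction can supply at most μ_s N = 267 N.
Since |705.2| > 267 N, static friction cannot hold it; the container slides down the incline and kinetic friction applies: f = μ_k N = 0.47 × 523.6 = 246 N.

f ≈ 246 N (up the incline)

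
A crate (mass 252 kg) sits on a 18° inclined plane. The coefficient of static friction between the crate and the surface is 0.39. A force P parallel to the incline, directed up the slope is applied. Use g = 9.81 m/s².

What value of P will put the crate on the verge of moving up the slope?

At impending motion up the slope, friction acts down-slope at its limit: f = μ_s N.
P is parallel to the surface, so N = m g cos θ = 2350 N.
Along the incline: P = m g sin θ + μ_s N = 764 + 0.39×2350 = 1680 N.

P ≈ 1680 N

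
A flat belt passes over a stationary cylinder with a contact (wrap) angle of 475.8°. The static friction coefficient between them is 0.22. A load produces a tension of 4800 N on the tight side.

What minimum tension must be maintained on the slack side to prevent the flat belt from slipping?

Capstan equation at impending slip: T_tight/T_slack = e^{μβ}.
β = 475.8° = 8.304 rad; e^{μβ} = e^{0.22×8.304} = 6.215.
T_slack = T_tight / e^{μβ} = 4800 / 6.215 = 772 N.

T_min ≈ 772 N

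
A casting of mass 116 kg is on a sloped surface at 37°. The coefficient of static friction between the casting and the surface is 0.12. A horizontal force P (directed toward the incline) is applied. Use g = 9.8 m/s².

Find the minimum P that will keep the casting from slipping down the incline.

The casting tends to slide down (tan θ > μ_s), so at the point of impending slip friction acts up-slope at its limit: f = μ_s N.
Perpendicular to the incline: N = m g cos θ + P sin θ.
Along the incline: P cos θ + μ_s N = m g sin θ, i.e. P cos θ + μ_s (m g cos θ + P sin θ) = m g sin θ.
Solving, P (cos θ + μ_s sin θ) = m g (sin θ − μ_s cos θ), so P = 1140×0.506/0.8709 = 660 N.

P_min ≈ 660 N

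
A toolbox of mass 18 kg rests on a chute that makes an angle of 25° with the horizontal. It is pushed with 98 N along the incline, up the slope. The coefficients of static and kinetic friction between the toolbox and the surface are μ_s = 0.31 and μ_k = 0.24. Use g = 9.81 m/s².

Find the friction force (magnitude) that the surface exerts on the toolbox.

The normal reaction is N = m g cos θ = 160 N.
Parallel to the incline, ΣF = 0 gives f = m g sin θ − P = 74.63 − 98 = -23.37 N (up-slope positive).
Maximum static friction available: μ_s N = 0.31 × 160 = 49.61 N.
Since |-23.37| ≤ 49.61 N, static friction is sufficient; f equals the required value, not μ_s N.

f ≈ 23.4 N (down the incline)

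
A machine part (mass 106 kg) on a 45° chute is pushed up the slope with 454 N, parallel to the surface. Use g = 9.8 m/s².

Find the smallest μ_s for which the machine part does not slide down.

N = m g cos θ = 734.5 N.
Friction must make up the shortfall along the incline: f = m g sin θ − P = 734.5 − 454 = 280.5 N.
At the threshold f = μ_s N, so μ_s,min = 280.5/734.5 = 0.382.

μ_s,min ≈ 0.382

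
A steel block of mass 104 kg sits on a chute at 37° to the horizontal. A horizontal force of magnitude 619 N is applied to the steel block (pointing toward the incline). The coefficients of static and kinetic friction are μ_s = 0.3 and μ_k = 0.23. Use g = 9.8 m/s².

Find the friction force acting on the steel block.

f ≈ 119 N (up the incline)

Normal direction: N = m g cos θ + P sin θ = 1186 N.
Parallel to the incline: P cos θ − m g sin θ = 494.4 − 613.4 = -119 N; the friction needed to balance this is 119 N acting up the slope.
The limit of static friction is μ_s N = 355.9 N.
Since 119 N is within the 355.9 N limit, the steel block stays put and friction is exactly 119 N.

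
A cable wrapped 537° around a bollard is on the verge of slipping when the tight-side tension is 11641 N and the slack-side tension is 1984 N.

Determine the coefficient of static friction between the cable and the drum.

μ ≈ 0.189

T₂/T₁ = e^{μβ} → μ = ln(T₂/T₁)/β.
β = 537° = 9.372 rad.
μ = ln(11641/1984)/9.372 = ln(5.867)/9.372 = 0.189.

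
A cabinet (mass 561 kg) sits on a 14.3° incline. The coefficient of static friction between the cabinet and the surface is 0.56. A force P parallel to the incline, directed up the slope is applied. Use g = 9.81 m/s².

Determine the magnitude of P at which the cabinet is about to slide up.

At impending motion up the slope, friction acts down-slope at its limit: f = μ_s N.
P is parallel to the surface, so N = m g cos θ = 5330 N.
Along the incline: P = m g sin θ + μ_s N = 1360 + 0.56×5330 = 4350 N.

P ≈ 4350 N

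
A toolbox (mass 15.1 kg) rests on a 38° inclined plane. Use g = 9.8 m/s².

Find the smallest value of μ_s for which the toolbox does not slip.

μ_s,min ≈ 0.781

At the slip threshold m g sin θ = μ_s m g cos θ, so μ_s,min = tan θ.
μ_s,min = tan 38° = 0.781.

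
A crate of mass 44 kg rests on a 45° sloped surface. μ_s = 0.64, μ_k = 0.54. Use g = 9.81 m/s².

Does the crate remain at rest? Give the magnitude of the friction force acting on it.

f ≈ 165 N

N = m g cos θ = 305 N.
Down-slope weight component: m g sin θ = 305 N.
μ_s N = 195 N.
305 > 195 N, so it slides; kinetic friction f = μ_k N = 0.54×305 = 165 N.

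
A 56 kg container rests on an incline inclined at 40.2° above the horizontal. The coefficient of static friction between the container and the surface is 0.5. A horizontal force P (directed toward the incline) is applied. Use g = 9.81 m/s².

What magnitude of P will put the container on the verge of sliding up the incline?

At impending motion up the slope, friction acts down-slope at its limit: f = μ_s N.
Perpendicular to the incline: N = m g cos θ + P sin θ.
Along the incline: P cos θ = m g sin θ + μ_s N = m g sin θ + μ_s (m g cos θ + P sin θ).
Solving, P (cos θ − μ_s sin θ) = m g (sin θ + μ_s cos θ), so P = 56×9.81×(sin 40.2° + 0.5 cos 40.2°)/(cos 40.2° − 0.5 sin 40.2°) = 549×1.027/0.4411 = 1280 N.

P ≈ 1280 N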